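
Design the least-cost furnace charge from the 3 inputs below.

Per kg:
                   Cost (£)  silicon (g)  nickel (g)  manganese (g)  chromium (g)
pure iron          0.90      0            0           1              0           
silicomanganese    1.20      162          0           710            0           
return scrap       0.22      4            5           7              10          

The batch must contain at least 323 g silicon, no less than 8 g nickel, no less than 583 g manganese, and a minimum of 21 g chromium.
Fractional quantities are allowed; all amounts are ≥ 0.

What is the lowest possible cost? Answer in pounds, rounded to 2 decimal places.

Let x1 = kg of pure iron, x2 = kg of silicomanganese, x3 = kg of return scrap.
min 0.9x1 + 1.2x2 + 0.22x3 subject to:
  162x2 + 4x3 ≥ 323   (silicon)
  5x3 ≥ 8   (nickel)
  1x1 + 710x2 + 7x3 ≥ 583   (manganese)
  10x3 ≥ 21   (chromium)
  x1, x2, x3 ≥ 0.
The minimum-cost mix takes nothing from pure iron — only silicomanganese, return scrap. Binding constraints: silicon and chromium.
Optimal quantities: silicomanganese = 1.942 kg, return scrap = 2.1 kg.
Cost = 1.2·1.942 + 0.22·2.1 = 2.7924.

£2.79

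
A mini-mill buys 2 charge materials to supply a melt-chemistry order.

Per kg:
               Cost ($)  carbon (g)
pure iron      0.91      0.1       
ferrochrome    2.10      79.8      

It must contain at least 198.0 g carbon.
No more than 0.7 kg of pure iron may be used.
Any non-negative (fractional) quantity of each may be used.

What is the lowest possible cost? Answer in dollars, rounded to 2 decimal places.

Set it up as a linear program. Let x1 = kg of pure iron, x2 = kg of ferrochrome.
min 0.91x1 + 2.1x2 subject to:
  0.1x1 + 79.8x2 ≥ 198   (carbon)
  x1 ≤ 0.7
  x1, x2 ≥ 0.
The minimum-cost mix takes nothing from pure iron — only ferrochrome. There the carbon constraint is tight.
Solving gives x2 = 2.481.
Total cost: 2.1·2.481 = 5.2101.

$5.21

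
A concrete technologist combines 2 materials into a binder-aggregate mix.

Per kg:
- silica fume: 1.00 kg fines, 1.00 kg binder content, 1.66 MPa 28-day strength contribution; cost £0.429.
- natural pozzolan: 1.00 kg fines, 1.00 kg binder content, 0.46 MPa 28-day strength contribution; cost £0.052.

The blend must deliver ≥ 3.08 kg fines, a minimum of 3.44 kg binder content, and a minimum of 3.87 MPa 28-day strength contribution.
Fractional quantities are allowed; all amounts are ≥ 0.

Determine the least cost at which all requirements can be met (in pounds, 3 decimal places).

£0.437

Set it up as a linear program. Let x1 = kg of silica fume, x2 = kg of natural pozzolan.
Minimise 0.429x1 + 0.052x2 s.t.:
  1x1 + 1x2 ≥ 3.08   (fines)
  1x1 + 1x2 ≥ 3.44   (binder content)
  1.66x1 + 0.46x2 ≥ 3.87   (28-day strength contribution)
  x1, x2 ≥ 0.
The minimum-cost mix takes nothing from silica fume — only natural pozzolan. The 28-day strength contribution requirement is met with equality.
Solving gives x2 = 8.413.
Cost = 0.052·8.413 = 0.43748.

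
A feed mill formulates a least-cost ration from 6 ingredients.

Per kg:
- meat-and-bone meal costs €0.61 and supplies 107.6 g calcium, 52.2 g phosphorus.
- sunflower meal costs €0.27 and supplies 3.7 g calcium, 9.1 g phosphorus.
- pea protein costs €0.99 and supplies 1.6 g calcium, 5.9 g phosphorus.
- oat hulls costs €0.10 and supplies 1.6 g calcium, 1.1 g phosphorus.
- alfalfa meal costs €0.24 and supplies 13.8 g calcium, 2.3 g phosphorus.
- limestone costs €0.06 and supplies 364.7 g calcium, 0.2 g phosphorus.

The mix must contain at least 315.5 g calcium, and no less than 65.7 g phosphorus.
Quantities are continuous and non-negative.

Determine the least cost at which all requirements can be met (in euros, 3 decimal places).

Let x1 = kg of meat-and-bone meal, x2 = kg of sunflower meal, x3 = kg of pea protein, x4 = kg of oat hulls, x5 = kg of alfalfa meal, x6 = kg of limestone.
Minimise 0.61x1 + 0.27x2 + 0.99x3 + 0.1x4 + 0.24x5 + 0.06x6 s.t.:
  107.6x1 + 3.7x2 + 1.6x3 + 1.6x4 + 13.8x5 + 364.7x6 ≥ 315.5   (calcium)
  52.2x1 + 9.1x2 + 5.9x3 + 1.1x4 + 2.3x5 + 0.2x6 ≥ 65.7   (phosphorus)
  x1, x2, x3, x4, x5, x6 ≥ 0.
At the optimum only meat-and-bone meal, limestone are positive (sunflower meal, pea protein, oat hulls, alfalfa meal = 0). The calcium and phosphorus requirements are met with equality.
Solving gives x1 = 1.257, x6 = 0.4943.
Cost = 0.61·1.257 + 0.06·0.4943 = 0.79643.

€0.796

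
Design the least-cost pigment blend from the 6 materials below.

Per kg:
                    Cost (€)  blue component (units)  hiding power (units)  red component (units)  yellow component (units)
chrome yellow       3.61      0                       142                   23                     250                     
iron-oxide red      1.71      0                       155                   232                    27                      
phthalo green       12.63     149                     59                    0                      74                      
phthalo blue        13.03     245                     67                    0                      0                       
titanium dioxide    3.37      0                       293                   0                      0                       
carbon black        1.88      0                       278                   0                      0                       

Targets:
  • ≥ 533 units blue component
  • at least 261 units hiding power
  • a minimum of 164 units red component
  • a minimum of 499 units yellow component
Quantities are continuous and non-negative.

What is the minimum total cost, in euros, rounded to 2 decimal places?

Let x1 = kg of chrome yellow, x2 = kg of iron-oxide red, x3 = kg of phthalo green, x4 = kg of phthalo blue, x5 = kg of titanium dioxide, x6 = kg of carbon black.
Minimise 3.61x1 + 1.71x2 + 12.63x3 + 13.03x4 + 3.37x5 + 1.88x6 s.t.:
  149x3 + 245x4 ≥ 533   (blue component)
  142x1 + 155x2 + 59x3 + 67x4 + 293x5 + 278x6 ≥ 261   (hiding power)
  23x1 + 232x2 ≥ 164   (red component)
  250x1 + 27x2 + 74x3 ≥ 499   (yellow component)
  x1, x2, x3, x4, x5, x6 ≥ 0.
The minimum-cost mix takes nothing from phthalo green, titanium dioxide, carbon black — only chrome yellow, iron-oxide red, phthalo blue. The blue component, red component, yellow component requirements are met with equality.
That vertex is x1 = 1.9404, x2 = 0.51453, x4 = 2.1755.
Total cost: 3.61·1.9404 + 1.71·0.51453 + 13.03·2.1755 = 36.2315.

€36.23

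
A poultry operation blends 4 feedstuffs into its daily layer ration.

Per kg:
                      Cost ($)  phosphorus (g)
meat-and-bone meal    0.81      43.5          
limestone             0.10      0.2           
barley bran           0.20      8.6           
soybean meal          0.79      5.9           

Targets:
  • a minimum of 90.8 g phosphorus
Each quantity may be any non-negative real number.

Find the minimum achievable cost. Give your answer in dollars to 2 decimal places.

$1.69

Let x1 = kg of meat-and-bone meal, x2 = kg of limestone, x3 = kg of barley bran, x4 = kg of soybean meal.
Minimise 0.81x1 + 0.1x2 + 0.2x3 + 0.79x4 subject to:
  43.5x1 + 0.2x2 + 8.6x3 + 5.9x4 ≥ 90.8   (phosphorus)
  x1, x2, x3, x4 ≥ 0.
The optimal basis is {meat-and-bone meal}; limestone, barley bran, soybean meal drop out. There the phosphorus constraint is tight.
So meat-and-bone meal = 2.087 kg.
Total cost: 0.81·2.087 = 1.6905.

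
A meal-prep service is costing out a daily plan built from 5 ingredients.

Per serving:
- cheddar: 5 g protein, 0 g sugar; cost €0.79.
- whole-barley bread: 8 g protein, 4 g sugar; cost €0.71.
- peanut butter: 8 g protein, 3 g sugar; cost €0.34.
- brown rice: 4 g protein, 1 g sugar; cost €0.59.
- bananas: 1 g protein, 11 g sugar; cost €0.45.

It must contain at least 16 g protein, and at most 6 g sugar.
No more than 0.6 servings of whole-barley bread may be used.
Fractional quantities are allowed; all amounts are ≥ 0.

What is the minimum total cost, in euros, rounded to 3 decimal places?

Let x1 = servings of cheddar, x2 = servings of whole-barley bread, x3 = servings of peanut butter, x4 = servings of brown rice, x5 = servings of bananas.
min 0.79x1 + 0.71x2 + 0.34x3 + 0.59x4 + 0.45x5 with:
  5x1 + 8x2 + 8x3 + 4x4 + 1x5 ≥ 16   (protein)
  4x2 + 3x3 + 1x4 + 11x5 ≤ 6   (sugar)
  x2 ≤ 0.6
  x1, x2, x3, x4, x5 ≥ 0.
The cheapest feasible vertex uses only peanut butter; cheddar, whole-barley bread, brown rice, bananas are not used. The protein and sugar requirements are met with equality.
Optimal quantities: peanut butter = 2 servings.
Hence cost = 0.34·2 = €0.68000.

€0.680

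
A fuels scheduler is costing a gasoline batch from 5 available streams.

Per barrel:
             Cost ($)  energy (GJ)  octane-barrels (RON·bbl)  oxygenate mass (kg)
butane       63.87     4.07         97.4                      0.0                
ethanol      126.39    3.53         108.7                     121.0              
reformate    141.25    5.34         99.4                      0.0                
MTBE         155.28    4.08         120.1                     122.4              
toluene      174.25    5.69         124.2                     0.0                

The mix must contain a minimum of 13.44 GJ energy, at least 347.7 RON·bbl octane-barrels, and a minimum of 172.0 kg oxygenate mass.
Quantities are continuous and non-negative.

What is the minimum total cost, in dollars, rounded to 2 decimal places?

$311.83

This is a linear program. Let x1 = barrels of butane, x2 = barrels of ethanol, x3 = barrels of reformate, x4 = barrels of MTBE, x5 = barrels of toluene.
Minimise 63.87x1 + 126.39x2 + 141.25x3 + 155.28x4 + 174.25x5 with:
  4.07x1 + 3.53x2 + 5.34x3 + 4.08x4 + 5.69x5 ≥ 13.44   (energy)
  97.4x1 + 108.7x2 + 99.4x3 + 120.1x4 + 124.2x5 ≥ 347.7   (octane-barrels)
  121x2 + 122.4x4 ≥ 172   (oxygenate mass)
  x1, x2, x3, x4, x5 ≥ 0.
The cheapest feasible vertex uses only butane, ethanol; reformate, MTBE, toluene are not used. Binding constraints: energy and oxygenate mass.
Optimal quantities: butane = 2.0693 barrels, ethanol = 1.4215 barrels.
Objective = 63.87·2.0693 + 126.39·1.4215 = 311.8296.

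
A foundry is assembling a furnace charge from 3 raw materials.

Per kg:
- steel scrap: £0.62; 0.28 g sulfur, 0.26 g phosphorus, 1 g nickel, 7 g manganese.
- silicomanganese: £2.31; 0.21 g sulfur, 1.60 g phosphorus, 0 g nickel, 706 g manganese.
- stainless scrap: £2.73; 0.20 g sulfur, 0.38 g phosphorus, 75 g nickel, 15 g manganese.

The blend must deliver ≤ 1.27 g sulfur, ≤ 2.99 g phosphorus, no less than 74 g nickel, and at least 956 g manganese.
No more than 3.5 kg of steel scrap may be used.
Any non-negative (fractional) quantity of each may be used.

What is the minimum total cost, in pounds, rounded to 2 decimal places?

This is a linear program. Let x1 = kg of steel scrap, x2 = kg of silicomanganese, x3 = kg of stainless scrap.
Minimize 0.62x1 + 2.31x2 + 2.73x3 s.t.:
  0.28x1 + 0.21x2 + 0.2x3 ≤ 1.27   (sulfur)
  0.26x1 + 1.6x2 + 0.38x3 ≤ 2.99   (phosphorus)
  1x1 + 75x3 ≥ 74   (nickel)
  7x1 + 706x2 + 15x3 ≥ 956   (manganese)
  x1 ≤ 3.5
  x1, x2, x3 ≥ 0.
At the optimum only silicomanganese, stainless scrap are positive (steel scrap = 0). Binding constraints: nickel and manganese.
Optimal quantities: silicomanganese = 1.333 kg, stainless scrap = 0.9867 kg.
Cost = 2.31·1.333 + 2.73·0.9867 = 5.7729.

£5.77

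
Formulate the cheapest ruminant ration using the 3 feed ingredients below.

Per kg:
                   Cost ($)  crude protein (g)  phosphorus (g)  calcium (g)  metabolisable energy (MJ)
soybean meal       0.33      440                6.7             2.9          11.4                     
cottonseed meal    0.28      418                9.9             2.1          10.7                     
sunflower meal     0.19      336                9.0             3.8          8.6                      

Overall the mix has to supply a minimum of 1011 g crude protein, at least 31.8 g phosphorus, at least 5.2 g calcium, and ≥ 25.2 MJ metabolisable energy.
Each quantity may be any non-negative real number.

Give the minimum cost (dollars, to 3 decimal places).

Let x1 = kg of soybean meal, x2 = kg of cottonseed meal, x3 = kg of sunflower meal.
Minimise 0.33x1 + 0.28x2 + 0.19x3 s.t.:
  440x1 + 418x2 + 336x3 ≥ 1011   (crude protein)
  6.7x1 + 9.9x2 + 9x3 ≥ 31.8   (phosphorus)
  2.9x1 + 2.1x2 + 3.8x3 ≥ 5.2   (calcium)
  11.4x1 + 10.7x2 + 8.6x3 ≥ 25.2   (metabolisable energy)
  x1, x2, x3 ≥ 0.
At the optimum only sunflower meal is positive (soybean meal, cottonseed meal = 0). There the phosphorus constraint is tight.
So sunflower meal = 3.533 kg.
Total cost: 0.19·3.533 = 0.67127.

$0.671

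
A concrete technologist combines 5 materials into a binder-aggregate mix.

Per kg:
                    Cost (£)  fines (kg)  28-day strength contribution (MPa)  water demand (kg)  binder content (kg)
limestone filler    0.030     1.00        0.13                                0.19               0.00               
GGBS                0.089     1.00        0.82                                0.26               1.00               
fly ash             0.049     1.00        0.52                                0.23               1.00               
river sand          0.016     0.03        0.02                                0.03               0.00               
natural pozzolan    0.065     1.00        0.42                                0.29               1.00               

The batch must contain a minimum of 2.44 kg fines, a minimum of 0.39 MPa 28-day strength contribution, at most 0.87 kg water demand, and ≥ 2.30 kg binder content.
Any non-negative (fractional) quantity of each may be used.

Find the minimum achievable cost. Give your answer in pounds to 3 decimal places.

Set it up as a linear program. Let x1 = kg of limestone filler, x2 = kg of GGBS, x3 = kg of fly ash, x4 = kg of river sand, x5 = kg of natural pozzolan.
Minimise 0.03x1 + 0.089x2 + 0.049x3 + 0.016x4 + 0.065x5 s.t.:
  1x1 + 1x2 + 1x3 + 0.03x4 + 1x5 ≥ 2.44   (fines)
  0.13x1 + 0.82x2 + 0.52x3 + 0.02x4 + 0.42x5 ≥ 0.39   (28-day strength contribution)
  0.19x1 + 0.26x2 + 0.23x3 + 0.03x4 + 0.29x5 ≤ 0.87   (water demand)
  1x2 + 1x3 + 1x5 ≥ 2.3   (binder content)
  x1, x2, x3, x4, x5 ≥ 0.
At the optimum only limestone filler, fly ash are positive (GGBS, river sand, natural pozzolan = 0). There the fines and binder content constraints are tight.
Optimal quantities: limestone filler = 0.14 kg, fly ash = 2.3 kg.
Total cost: 0.03·0.14 + 0.049·2.3 = 0.11690.

£0.117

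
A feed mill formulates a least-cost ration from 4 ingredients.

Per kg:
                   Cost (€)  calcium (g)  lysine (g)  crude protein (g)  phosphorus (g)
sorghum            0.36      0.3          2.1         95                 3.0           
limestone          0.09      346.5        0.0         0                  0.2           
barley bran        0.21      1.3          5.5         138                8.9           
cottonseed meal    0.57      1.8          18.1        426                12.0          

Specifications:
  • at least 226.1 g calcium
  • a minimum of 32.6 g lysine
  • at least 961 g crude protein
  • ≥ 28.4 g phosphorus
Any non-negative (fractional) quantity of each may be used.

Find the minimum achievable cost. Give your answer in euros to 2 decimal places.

Let x1 = kg of sorghum, x2 = kg of limestone, x3 = kg of barley bran, x4 = kg of cottonseed meal.
Minimize 0.36x1 + 0.09x2 + 0.21x3 + 0.57x4 s.t.:
  0.3x1 + 346.5x2 + 1.3x3 + 1.8x4 ≥ 226.1   (calcium)
  2.1x1 + 5.5x3 + 18.1x4 ≥ 32.6   (lysine)
  95x1 + 138x3 + 426x4 ≥ 961   (crude protein)
  3x1 + 0.2x2 + 8.9x3 + 12x4 ≥ 28.4   (phosphorus)
  x1, x2, x3, x4 ≥ 0.
The cheapest feasible vertex uses only limestone, barley bran, cottonseed meal; sorghum is not used. Binding constraints: calcium, crude protein, phosphorus.
So limestone = 0.6403 kg, barley bran = 0.2397 kg, cottonseed meal = 2.178 kg.
Cost = 0.09·0.6403 + 0.21·0.2397 + 0.57·2.178 = 1.3494.

€1.35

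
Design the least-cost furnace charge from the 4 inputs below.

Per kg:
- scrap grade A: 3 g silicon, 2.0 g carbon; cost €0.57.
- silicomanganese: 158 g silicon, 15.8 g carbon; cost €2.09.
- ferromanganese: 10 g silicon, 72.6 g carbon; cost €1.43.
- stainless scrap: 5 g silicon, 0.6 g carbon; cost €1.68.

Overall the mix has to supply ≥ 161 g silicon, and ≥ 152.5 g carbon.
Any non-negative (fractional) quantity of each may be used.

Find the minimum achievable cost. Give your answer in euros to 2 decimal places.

Let x1 = kg of scrap grade A, x2 = kg of silicomanganese, x3 = kg of ferromanganese, x4 = kg of stainless scrap.
min 0.57x1 + 2.09x2 + 1.43x3 + 1.68x4 subject to:
  3x1 + 158x2 + 10x3 + 5x4 ≥ 161   (silicon)
  2x1 + 15.8x2 + 72.6x3 + 0.6x4 ≥ 152.5   (carbon)
  x1, x2, x3, x4 ≥ 0.
The cheapest feasible vertex uses only silicomanganese, ferromanganese; scrap grade A, stainless scrap are not used. Binding constraints: silicon and carbon.
Optimal quantities: silicomanganese = 0.8984 kg, ferromanganese = 1.905 kg.
Total cost: 2.09·0.8984 + 1.43·1.905 = 4.6018.

€4.60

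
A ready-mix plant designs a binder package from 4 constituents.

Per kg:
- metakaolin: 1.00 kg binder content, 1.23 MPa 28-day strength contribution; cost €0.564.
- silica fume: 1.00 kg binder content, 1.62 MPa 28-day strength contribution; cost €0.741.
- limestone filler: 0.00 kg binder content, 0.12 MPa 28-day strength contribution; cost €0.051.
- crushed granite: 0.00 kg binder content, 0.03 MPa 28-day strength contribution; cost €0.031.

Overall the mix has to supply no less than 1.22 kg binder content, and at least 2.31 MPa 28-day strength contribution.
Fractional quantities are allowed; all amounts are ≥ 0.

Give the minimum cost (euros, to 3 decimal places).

€1.032

Set it up as a linear program. Let x1 = kg of metakaolin, x2 = kg of silica fume, x3 = kg of limestone filler, x4 = kg of crushed granite.
Minimize 0.564x1 + 0.741x2 + 0.051x3 + 0.031x4 subject to:
  1x1 + 1x2 ≥ 1.22   (binder content)
  1.23x1 + 1.62x2 + 0.12x3 + 0.03x4 ≥ 2.31   (28-day strength contribution)
  x1, x2, x3, x4 ≥ 0.
The cheapest feasible vertex uses only metakaolin, limestone filler; silica fume, crushed granite are not used. The binder content and 28-day strength contribution requirements are met with equality.
Optimal quantities: metakaolin = 1.22 kg, limestone filler = 6.745 kg.
Cost = 0.564·1.22 + 0.051·6.745 = 1.03208.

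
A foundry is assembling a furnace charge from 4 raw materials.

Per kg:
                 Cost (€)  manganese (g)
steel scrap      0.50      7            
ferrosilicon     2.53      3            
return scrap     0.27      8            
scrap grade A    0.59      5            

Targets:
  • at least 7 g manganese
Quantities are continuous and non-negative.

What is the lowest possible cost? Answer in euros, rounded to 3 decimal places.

Set it up as a linear program. Let x1 = kg of steel scrap, x2 = kg of ferrosilicon, x3 = kg of return scrap, x4 = kg of scrap grade A.
min 0.5x1 + 2.53x2 + 0.27x3 + 0.59x4 with:
  7x1 + 3x2 + 8x3 + 5x4 ≥ 7   (manganese)
  x1, x2, x3, x4 ≥ 0.
The minimum-cost mix takes nothing from steel scrap, ferrosilicon, scrap grade A — only return scrap. There the manganese constraint is tight.
Optimal quantities: return scrap = 0.875 kg.
Cost = 0.27·0.875 = 0.23625.

€0.236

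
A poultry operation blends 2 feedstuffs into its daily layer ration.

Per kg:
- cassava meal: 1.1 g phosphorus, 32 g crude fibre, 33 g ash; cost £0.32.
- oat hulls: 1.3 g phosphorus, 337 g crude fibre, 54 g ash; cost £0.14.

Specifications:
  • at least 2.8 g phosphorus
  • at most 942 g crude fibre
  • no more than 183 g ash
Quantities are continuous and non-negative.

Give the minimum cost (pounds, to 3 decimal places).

£0.302

This is a linear program. Let x1 = kg of cassava meal, x2 = kg of oat hulls.
min 0.32x1 + 0.14x2 s.t.:
  1.1x1 + 1.3x2 ≥ 2.8   (phosphorus)
  32x1 + 337x2 ≤ 942   (crude fibre)
  33x1 + 54x2 ≤ 183   (ash)
  x1, x2 ≥ 0.
The cheapest feasible vertex uses only oat hulls; cassava meal is not used. Binding constraint: phosphorus.
Solving gives x2 = 2.154.
Cost = 0.14·2.154 = 0.30156.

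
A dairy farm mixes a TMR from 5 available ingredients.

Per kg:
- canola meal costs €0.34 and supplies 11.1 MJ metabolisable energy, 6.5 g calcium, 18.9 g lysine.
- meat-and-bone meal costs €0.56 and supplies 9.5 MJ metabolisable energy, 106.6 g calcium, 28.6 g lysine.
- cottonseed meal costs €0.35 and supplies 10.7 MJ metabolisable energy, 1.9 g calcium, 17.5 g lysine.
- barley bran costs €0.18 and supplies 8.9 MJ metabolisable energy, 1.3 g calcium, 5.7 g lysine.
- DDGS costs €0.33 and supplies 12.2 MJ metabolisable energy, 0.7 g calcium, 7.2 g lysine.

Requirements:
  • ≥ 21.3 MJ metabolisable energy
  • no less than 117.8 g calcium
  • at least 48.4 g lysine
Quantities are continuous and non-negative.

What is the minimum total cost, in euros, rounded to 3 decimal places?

Set it up as a linear program. Let x1 = kg of canola meal, x2 = kg of meat-and-bone meal, x3 = kg of cottonseed meal, x4 = kg of barley bran, x5 = kg of DDGS.
Minimise 0.34x1 + 0.56x2 + 0.35x3 + 0.18x4 + 0.33x5 s.t.:
  11.1x1 + 9.5x2 + 10.7x3 + 8.9x4 + 12.2x5 ≥ 21.3   (metabolisable energy)
  6.5x1 + 106.6x2 + 1.9x3 + 1.3x4 + 0.7x5 ≥ 117.8   (calcium)
  18.9x1 + 28.6x2 + 17.5x3 + 5.7x4 + 7.2x5 ≥ 48.4   (lysine)
  x1, x2, x3, x4, x5 ≥ 0.
The cheapest feasible vertex uses only canola meal, meat-and-bone meal, barley bran; cottonseed meal, DDGS are not used. There the metabolisable energy, calcium, lysine constraints are tight.
Optimal quantities: canola meal = 0.9505 kg, meat-and-bone meal = 1.046 kg, barley bran = 0.09132 kg.
Hence cost = 0.34·0.9505 + 0.56·1.046 + 0.18·0.09132 = €0.92537.

€0.925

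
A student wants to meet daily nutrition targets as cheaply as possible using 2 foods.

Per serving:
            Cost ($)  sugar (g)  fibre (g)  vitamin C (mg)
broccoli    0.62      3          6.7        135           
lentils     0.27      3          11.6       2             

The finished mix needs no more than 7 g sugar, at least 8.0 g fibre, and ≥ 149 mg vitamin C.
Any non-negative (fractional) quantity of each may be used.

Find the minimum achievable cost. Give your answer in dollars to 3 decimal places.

This is a linear program. Let x1 = servings of broccoli, x2 = servings of lentils.
Minimise 0.62x1 + 0.27x2 s.t.:
  3x1 + 3x2 ≤ 7   (sugar)
  6.7x1 + 11.6x2 ≥ 8   (fibre)
  135x1 + 2x2 ≥ 149   (vitamin C)
  x1, x2 ≥ 0.
Both inputs are positive at the optimum. Binding constraints: fibre and vitamin C.
That vertex is x1 = 1.103, x2 = 0.05262.
Cost = 0.62·1.103 + 0.27·0.05262 = 0.69807.

$0.698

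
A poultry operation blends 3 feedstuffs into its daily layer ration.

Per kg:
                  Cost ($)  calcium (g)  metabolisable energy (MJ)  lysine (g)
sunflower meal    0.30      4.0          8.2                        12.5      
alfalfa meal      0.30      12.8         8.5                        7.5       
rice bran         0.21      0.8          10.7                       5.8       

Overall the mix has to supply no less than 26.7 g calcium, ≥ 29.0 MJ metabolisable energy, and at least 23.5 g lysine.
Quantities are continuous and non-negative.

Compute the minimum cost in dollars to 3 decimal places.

$0.865

Let x1 = kg of sunflower meal, x2 = kg of alfalfa meal, x3 = kg of rice bran.
Minimize 0.3x1 + 0.3x2 + 0.21x3 s.t.:
  4x1 + 12.8x2 + 0.8x3 ≥ 26.7   (calcium)
  8.2x1 + 8.5x2 + 10.7x3 ≥ 29   (metabolisable energy)
  12.5x1 + 7.5x2 + 5.8x3 ≥ 23.5   (lysine)
  x1, x2, x3 ≥ 0.
All 3 inputs are positive at the optimum. Binding constraints: calcium, metabolisable energy, lysine.
So sunflower meal = 0.2686 kg, alfalfa meal = 1.942 kg, rice bran = 0.9618 kg.
Total cost: 0.3·0.2686 + 0.3·1.942 + 0.21·0.9618 = 0.86516.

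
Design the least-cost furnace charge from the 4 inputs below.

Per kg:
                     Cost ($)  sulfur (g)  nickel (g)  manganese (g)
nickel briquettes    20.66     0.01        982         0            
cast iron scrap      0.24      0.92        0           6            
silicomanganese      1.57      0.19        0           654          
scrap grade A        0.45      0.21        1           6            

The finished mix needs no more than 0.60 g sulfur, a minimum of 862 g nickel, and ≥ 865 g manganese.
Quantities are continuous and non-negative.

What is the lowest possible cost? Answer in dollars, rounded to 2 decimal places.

$20.21

Let x1 = kg of nickel briquettes, x2 = kg of cast iron scrap, x3 = kg of silicomanganese, x4 = kg of scrap grade A.
min 20.66x1 + 0.24x2 + 1.57x3 + 0.45x4 with:
  0.01x1 + 0.92x2 + 0.19x3 + 0.21x4 ≤ 0.6   (sulfur)
  982x1 + 1x4 ≥ 862   (nickel)
  6x2 + 654x3 + 6x4 ≥ 865   (manganese)
  x1, x2, x3, x4 ≥ 0.
The minimum-cost mix takes nothing from cast iron scrap, scrap grade A — only nickel briquettes, silicomanganese. Binding constraints: nickel and manganese.
Optimal quantities: nickel briquettes = 0.8778 kg, silicomanganese = 1.323 kg.
Cost = 20.66·0.8778 + 1.57·1.323 = 20.2125.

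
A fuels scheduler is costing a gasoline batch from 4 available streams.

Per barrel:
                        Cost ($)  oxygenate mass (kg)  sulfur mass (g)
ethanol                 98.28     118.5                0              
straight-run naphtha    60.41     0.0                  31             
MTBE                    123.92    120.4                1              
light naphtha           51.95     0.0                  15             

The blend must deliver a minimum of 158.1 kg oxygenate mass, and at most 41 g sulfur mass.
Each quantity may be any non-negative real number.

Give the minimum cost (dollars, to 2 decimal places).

Let x1 = barrels of ethanol, x2 = barrels of straight-run naphtha, x3 = barrels of MTBE, x4 = barrels of light naphtha.
min 98.28x1 + 60.41x2 + 123.92x3 + 51.95x4 s.t.:
  118.5x1 + 120.4x3 ≥ 158.1   (oxygenate mass)
  31x2 + 1x3 + 15x4 ≤ 41   (sulfur mass)
  x1, x2, x3, x4 ≥ 0.
The optimal basis is {ethanol}; straight-run naphtha, MTBE, light naphtha drop out. Binding constraint: oxygenate mass.
Optimal quantities: ethanol = 1.33418 barrels.
Cost = 98.28·1.33418 = 131.1232.

$131.12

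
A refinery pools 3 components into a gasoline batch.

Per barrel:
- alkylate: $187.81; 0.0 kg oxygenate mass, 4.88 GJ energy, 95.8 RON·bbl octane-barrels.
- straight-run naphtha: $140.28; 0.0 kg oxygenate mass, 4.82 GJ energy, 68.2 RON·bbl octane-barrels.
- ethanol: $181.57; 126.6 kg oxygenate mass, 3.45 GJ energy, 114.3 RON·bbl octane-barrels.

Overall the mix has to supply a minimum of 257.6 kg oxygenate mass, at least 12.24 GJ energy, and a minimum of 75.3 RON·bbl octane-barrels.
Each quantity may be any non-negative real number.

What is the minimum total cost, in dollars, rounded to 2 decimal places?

$521.37

This is a linear program. Let x1 = barrels of alkylate, x2 = barrels of straight-run naphtha, x3 = barrels of ethanol.
min 187.81x1 + 140.28x2 + 181.57x3 s.t.:
  126.6x3 ≥ 257.6   (oxygenate mass)
  4.88x1 + 4.82x2 + 3.45x3 ≥ 12.24   (energy)
  95.8x1 + 68.2x2 + 114.3x3 ≥ 75.3   (octane-barrels)
  x1, x2, x3 ≥ 0.
The minimum-cost mix takes nothing from alkylate — only straight-run naphtha, ethanol. The oxygenate mass and energy requirements are met with equality.
So straight-run naphtha = 1.083007 barrels, ethanol = 2.034755 barrels.
Total cost: 140.28·1.083007 + 181.57·2.034755 = 521.3747.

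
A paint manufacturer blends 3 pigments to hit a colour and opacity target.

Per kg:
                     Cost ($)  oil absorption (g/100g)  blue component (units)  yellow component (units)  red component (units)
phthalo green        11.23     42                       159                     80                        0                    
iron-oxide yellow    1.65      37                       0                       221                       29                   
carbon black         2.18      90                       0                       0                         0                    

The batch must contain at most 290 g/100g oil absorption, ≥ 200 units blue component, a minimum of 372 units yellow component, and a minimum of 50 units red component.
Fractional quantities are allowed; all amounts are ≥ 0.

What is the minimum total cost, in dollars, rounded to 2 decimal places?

Let x1 = kg of phthalo green, x2 = kg of iron-oxide yellow, x3 = kg of carbon black.
Minimise 11.23x1 + 1.65x2 + 2.18x3 s.t.:
  42x1 + 37x2 + 90x3 ≤ 290   (oil absorption)
  159x1 ≥ 200   (blue component)
  80x1 + 221x2 ≥ 372   (yellow component)
  29x2 ≥ 50   (red component)
  x1, x2, x3 ≥ 0.
The minimum-cost mix takes nothing from carbon black — only phthalo green, iron-oxide yellow. The blue component and red component requirements are met with equality.
Solving gives x1 = 1.258, x2 = 1.724.
Objective = 11.23·1.258 + 1.65·1.724 = 16.9719.

$16.97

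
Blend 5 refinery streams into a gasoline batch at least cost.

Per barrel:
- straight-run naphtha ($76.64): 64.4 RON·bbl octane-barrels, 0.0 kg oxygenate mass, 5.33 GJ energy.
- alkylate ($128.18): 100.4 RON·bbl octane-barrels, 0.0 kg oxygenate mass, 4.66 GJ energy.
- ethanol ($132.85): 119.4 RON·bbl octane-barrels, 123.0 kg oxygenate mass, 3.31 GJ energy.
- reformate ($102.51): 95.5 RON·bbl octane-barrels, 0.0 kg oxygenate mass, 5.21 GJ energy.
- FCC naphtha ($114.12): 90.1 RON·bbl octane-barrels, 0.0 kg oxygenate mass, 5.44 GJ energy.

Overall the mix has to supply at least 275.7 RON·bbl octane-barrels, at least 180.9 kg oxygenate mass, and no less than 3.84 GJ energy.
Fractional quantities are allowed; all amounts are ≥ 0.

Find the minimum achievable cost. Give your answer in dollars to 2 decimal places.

$302.83

This is a linear program. Let x1 = barrels of straight-run naphtha, x2 = barrels of alkylate, x3 = barrels of ethanol, x4 = barrels of reformate, x5 = barrels of FCC naphtha.
Minimise 76.64x1 + 128.18x2 + 132.85x3 + 102.51x4 + 114.12x5 subject to:
  64.4x1 + 100.4x2 + 119.4x3 + 95.5x4 + 90.1x5 ≥ 275.7   (octane-barrels)
  123x3 ≥ 180.9   (oxygenate mass)
  5.33x1 + 4.66x2 + 3.31x3 + 5.21x4 + 5.44x5 ≥ 3.84   (energy)
  x1, x2, x3, x4, x5 ≥ 0.
The optimal basis is {ethanol, reformate}; straight-run naphtha, alkylate, FCC naphtha drop out. Binding constraints: octane-barrels and oxygenate mass.
So ethanol = 1.47073 barrels, reformate = 1.04811 barrels.
Total cost: 132.85·1.47073 + 102.51·1.04811 = 302.8282.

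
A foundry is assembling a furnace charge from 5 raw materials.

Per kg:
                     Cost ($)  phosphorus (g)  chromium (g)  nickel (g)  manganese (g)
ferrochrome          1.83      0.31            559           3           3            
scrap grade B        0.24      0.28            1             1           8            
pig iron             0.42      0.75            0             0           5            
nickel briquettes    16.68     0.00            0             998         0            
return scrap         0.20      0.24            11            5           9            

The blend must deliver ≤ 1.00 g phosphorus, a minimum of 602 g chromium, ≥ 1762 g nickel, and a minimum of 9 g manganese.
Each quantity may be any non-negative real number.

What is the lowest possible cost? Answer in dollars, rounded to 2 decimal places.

Let x1 = kg of ferrochrome, x2 = kg of scrap grade B, x3 = kg of pig iron, x4 = kg of nickel briquettes, x5 = kg of return scrap.
min 1.83x1 + 0.24x2 + 0.42x3 + 16.68x4 + 0.2x5 s.t.:
  0.31x1 + 0.28x2 + 0.75x3 + 0.24x5 ≤ 1   (phosphorus)
  559x1 + 1x2 + 11x5 ≥ 602   (chromium)
  3x1 + 1x2 + 998x4 + 5x5 ≥ 1762   (nickel)
  3x1 + 8x2 + 5x3 + 9x5 ≥ 9   (manganese)
  x1, x2, x3, x4, x5 ≥ 0.
The minimum-cost mix takes nothing from scrap grade B, pig iron — only ferrochrome, nickel briquettes, return scrap. There the chromium, nickel, manganese constraints are tight.
Optimal quantities: ferrochrome = 1.064 kg, nickel briquettes = 1.759 kg, return scrap = 0.6453 kg.
Hence cost = 1.83·1.064 + 16.68·1.759 + 0.2·0.6453 = $31.4163.

$31.42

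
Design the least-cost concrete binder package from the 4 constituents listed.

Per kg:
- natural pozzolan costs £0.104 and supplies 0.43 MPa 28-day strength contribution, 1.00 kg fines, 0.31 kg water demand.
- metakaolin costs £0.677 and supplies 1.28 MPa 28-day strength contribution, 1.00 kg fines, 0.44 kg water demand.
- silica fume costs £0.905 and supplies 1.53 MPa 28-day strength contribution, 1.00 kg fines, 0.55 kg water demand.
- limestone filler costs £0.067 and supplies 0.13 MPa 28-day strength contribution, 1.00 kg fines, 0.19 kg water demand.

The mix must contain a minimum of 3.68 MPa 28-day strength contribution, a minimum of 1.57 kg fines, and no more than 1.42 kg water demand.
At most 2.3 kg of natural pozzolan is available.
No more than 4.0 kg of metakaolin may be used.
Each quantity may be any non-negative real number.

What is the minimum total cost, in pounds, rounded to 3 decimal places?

£1.828

Set it up as a linear program. Let x1 = kg of natural pozzolan, x2 = kg of metakaolin, x3 = kg of silica fume, x4 = kg of limestone filler.
min 0.104x1 + 0.677x2 + 0.905x3 + 0.067x4 s.t.:
  0.43x1 + 1.28x2 + 1.53x3 + 0.13x4 ≥ 3.68   (28-day strength contribution)
  1x1 + 1x2 + 1x3 + 1x4 ≥ 1.57   (fines)
  0.31x1 + 0.44x2 + 0.55x3 + 0.19x4 ≤ 1.42   (water demand)
  x1 ≤ 2.3
  x2 ≤ 4
  x1, x2, x3, x4 ≥ 0.
The minimum-cost mix takes nothing from silica fume, limestone filler — only natural pozzolan, metakaolin. Binding constraints: 28-day strength contribution and water demand.
Optimal quantities: natural pozzolan = 0.9557 kg, metakaolin = 2.554 kg.
Total cost: 0.104·0.9557 + 0.677·2.554 = 1.82845.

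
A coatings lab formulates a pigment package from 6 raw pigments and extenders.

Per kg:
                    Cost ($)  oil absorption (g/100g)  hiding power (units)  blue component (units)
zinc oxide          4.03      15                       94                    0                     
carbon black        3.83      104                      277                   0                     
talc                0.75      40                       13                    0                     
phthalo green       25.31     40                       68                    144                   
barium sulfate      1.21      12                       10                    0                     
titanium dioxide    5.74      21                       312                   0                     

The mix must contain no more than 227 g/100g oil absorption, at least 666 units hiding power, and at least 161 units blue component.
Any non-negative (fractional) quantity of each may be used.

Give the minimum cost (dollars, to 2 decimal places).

Let x1 = kg of zinc oxide, x2 = kg of carbon black, x3 = kg of talc, x4 = kg of phthalo green, x5 = kg of barium sulfate, x6 = kg of titanium dioxide.
Minimise 4.03x1 + 3.83x2 + 0.75x3 + 25.31x4 + 1.21x5 + 5.74x6 subject to:
  15x1 + 104x2 + 40x3 + 40x4 + 12x5 + 21x6 ≤ 227   (oil absorption)
  94x1 + 277x2 + 13x3 + 68x4 + 10x5 + 312x6 ≥ 666   (hiding power)
  144x4 ≥ 161   (blue component)
  x1, x2, x3, x4, x5, x6 ≥ 0.
The cheapest feasible vertex uses only carbon black, phthalo green, titanium dioxide; zinc oxide, talc, barium sulfate are not used. Binding constraints: oil absorption, hiding power, blue component.
So carbon black = 1.6703 kg, phthalo green = 1.1181 kg, titanium dioxide = 0.40803 kg.
Total cost: 3.83·1.6703 + 25.31·1.1181 + 5.74·0.40803 = 37.0385.

$37.04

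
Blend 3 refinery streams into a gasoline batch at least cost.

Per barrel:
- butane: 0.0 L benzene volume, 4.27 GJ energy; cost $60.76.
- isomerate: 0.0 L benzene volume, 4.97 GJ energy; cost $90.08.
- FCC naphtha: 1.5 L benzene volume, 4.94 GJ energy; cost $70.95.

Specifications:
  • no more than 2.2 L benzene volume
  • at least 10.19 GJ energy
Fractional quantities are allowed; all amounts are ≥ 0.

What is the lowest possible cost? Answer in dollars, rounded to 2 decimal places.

Treat it as an LP. Let x1 = barrels of butane, x2 = barrels of isomerate, x3 = barrels of FCC naphtha.
Minimise 60.76x1 + 90.08x2 + 70.95x3 with:
  1.5x3 ≤ 2.2   (benzene volume)
  4.27x1 + 4.97x2 + 4.94x3 ≥ 10.19   (energy)
  x1, x2, x3 ≥ 0.
At the optimum only butane is positive (isomerate, FCC naphtha = 0). The energy requirement is met with equality.
That vertex is x1 = 2.3864.
Cost = 60.76·2.3864 = 144.9977.

$145.00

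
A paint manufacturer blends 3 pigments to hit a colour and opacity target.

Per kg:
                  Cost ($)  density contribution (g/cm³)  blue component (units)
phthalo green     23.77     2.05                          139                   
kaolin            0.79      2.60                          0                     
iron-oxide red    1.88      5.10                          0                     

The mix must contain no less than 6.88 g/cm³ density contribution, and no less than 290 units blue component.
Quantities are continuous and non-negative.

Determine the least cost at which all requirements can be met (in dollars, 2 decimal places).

$50.38

Treat it as an LP. Let x1 = kg of phthalo green, x2 = kg of kaolin, x3 = kg of iron-oxide red.
Minimise 23.77x1 + 0.79x2 + 1.88x3 s.t.:
  2.05x1 + 2.6x2 + 5.1x3 ≥ 6.88   (density contribution)
  139x1 ≥ 290   (blue component)
  x1, x2, x3 ≥ 0.
The optimal basis is {phthalo green, kaolin}; iron-oxide red drops out. There the density contribution and blue component constraints are tight.
That vertex is x1 = 2.086, x2 = 1.001.
Hence cost = 23.77·2.086 + 0.79·1.001 = $50.37501.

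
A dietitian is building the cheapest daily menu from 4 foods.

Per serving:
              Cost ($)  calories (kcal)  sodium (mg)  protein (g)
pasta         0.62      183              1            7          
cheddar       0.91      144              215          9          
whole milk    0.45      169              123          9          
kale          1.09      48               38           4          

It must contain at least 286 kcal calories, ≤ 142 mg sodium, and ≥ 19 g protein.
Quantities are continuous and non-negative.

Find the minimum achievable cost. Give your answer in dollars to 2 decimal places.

$1.29

Treat it as an LP. Let x1 = servings of pasta, x2 = servings of cheddar, x3 = servings of whole milk, x4 = servings of kale.
min 0.62x1 + 0.91x2 + 0.45x3 + 1.09x4 subject to:
  183x1 + 144x2 + 169x3 + 48x4 ≥ 286   (calories)
  1x1 + 215x2 + 123x3 + 38x4 ≤ 142   (sodium)
  7x1 + 9x2 + 9x3 + 4x4 ≥ 19   (protein)
  x1, x2, x3, x4 ≥ 0.
At the optimum only pasta, whole milk are positive (cheddar, kale = 0). Binding constraints: sodium and protein.
Solving gives x1 = 1.243, x3 = 1.144.
Objective = 0.62·1.243 + 0.45·1.144 = 1.2855.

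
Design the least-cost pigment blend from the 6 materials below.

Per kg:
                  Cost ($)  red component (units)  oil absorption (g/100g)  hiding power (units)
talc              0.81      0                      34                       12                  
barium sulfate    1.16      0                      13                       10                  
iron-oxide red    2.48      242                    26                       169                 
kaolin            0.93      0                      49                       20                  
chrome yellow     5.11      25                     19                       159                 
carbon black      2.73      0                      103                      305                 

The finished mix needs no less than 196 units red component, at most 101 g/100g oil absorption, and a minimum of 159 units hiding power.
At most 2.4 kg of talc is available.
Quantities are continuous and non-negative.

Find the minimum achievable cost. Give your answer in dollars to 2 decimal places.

$2.21

This is a linear program. Let x1 = kg of talc, x2 = kg of barium sulfate, x3 = kg of iron-oxide red, x4 = kg of kaolin, x5 = kg of chrome yellow, x6 = kg of carbon black.
Minimize 0.81x1 + 1.16x2 + 2.48x3 + 0.93x4 + 5.11x5 + 2.73x6 with:
  242x3 + 25x5 ≥ 196   (red component)
  34x1 + 13x2 + 26x3 + 49x4 + 19x5 + 103x6 ≤ 101   (oil absorption)
  12x1 + 10x2 + 169x3 + 20x4 + 159x5 + 305x6 ≥ 159   (hiding power)
  x1 ≤ 2.4
  x1, x2, x3, x4, x5, x6 ≥ 0.
The minimum-cost mix takes nothing from talc, barium sulfate, kaolin, chrome yellow — only iron-oxide red, carbon black. There the red component and hiding power constraints are tight.
That vertex is x3 = 0.8099, x6 = 0.07254.
Objective = 2.48·0.8099 + 2.73·0.07254 = 2.2066.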